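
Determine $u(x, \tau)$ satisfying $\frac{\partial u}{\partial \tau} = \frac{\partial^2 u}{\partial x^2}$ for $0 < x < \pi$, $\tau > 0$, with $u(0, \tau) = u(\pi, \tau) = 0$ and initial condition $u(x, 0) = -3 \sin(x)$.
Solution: Using separation of variables $u = X(x)T(\tau)$:
Eigenfunctions: $\sin(nx)$, $n = 1, 2, 3, \ldots$
General solution: $u(x, \tau) = \sum c_n \sin(nx) e^{-n^2 \tau}$
Matching $u(x,0) = -3 \sin(x)$ term by term: $c_1=-3$.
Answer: $u(x, \tau) = -3 e^{-\tau} \sin(x)$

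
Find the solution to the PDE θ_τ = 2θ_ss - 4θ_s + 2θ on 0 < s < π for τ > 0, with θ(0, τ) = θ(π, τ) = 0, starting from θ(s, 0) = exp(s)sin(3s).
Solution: Substitute θ = exp(s)u.
Then θ_s = exp(s)(u_s + u), θ_ss = exp(s)(u_ss + 2u_s + u), θ_τ = exp(s)u_τ; substituting and dividing by exp(s), the lower-order terms cancel: u_τ = 2u_ss (standard heat equation).
Data for u: u(s,0) = exp(-s)θ(s,0) = sin(3s). The boundary conditions carry over: u(0,τ) = u(π,τ) = 0.
Separating variables: u = Σ c_n exp(-2n²τ) sin(ns). From u(s,0) = sin(3s): c_3=1.
So u(s,τ) = exp(-18τ)sin(3s), and θ(s,τ) = exp(s)u(s,τ).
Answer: θ(s, τ) = exp(s)exp(-18τ)sin(3s)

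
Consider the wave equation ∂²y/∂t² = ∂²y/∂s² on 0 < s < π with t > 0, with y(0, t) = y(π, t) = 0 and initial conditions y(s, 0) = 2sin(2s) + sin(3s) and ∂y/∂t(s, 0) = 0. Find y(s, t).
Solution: Using separation of variables y = X(s)T(t):
Eigenfunctions: sin(ns), n = 1, 2, 3, ...
General solution: y(s, t) = Σ [A_n cos(n t) + B_n sin(n t)] sin(ns)
From y(s,0) = 2sin(2s) + sin(3s): A_2=2, A_3=1. From y_t(s,0) = 0: all B_n = 0.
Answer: y(s, t) = 2sin(2s)cos(2t) + sin(3s)cos(3t)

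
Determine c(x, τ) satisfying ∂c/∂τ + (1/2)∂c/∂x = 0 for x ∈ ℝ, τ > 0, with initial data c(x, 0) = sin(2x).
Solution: By method of characteristics (waves move right with speed 1/2):
Along characteristics x - (1/2)τ = const, c is constant, so c(x,τ) = f(x - (1/2)τ) with f = c(·, 0).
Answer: c(x, τ) = sin(2x - τ)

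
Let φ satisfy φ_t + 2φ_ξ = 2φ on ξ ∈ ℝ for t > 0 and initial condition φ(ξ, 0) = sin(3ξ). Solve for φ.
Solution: Substitute φ = exp(2t)u.
Then φ_t = exp(2t)(u_t + 2u), φ_ξ = exp(2t)u_ξ; substituting and dividing by exp(2t), the lower-order terms cancel: u_t + 2u_ξ = 0 (standard advection equation).
Data for u: u(ξ,0) = φ(ξ,0) = sin(3ξ).
By characteristics (dξ/dt = 2), u(ξ,t) = f(ξ - 2t) with f = u(·, 0).
So u(ξ,t) = -sin(6t - 3ξ), and φ(ξ,t) = exp(2t)u(ξ,t).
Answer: φ(ξ, t) = -exp(2t)sin(6t - 3ξ)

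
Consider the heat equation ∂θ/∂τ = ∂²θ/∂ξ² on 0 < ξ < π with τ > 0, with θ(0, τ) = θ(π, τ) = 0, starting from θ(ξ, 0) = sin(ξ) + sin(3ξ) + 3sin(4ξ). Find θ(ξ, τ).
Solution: Using separation of variables θ = X(ξ)G(τ):
Eigenfunctions: sin(nξ), n = 1, 2, 3, ...
General solution: θ(ξ, τ) = Σ c_n sin(nξ) exp(-n² τ)
Matching θ(ξ,0) = sin(ξ) + sin(3ξ) + 3sin(4ξ) term by term: c_1=1, c_3=1, c_4=3.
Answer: θ(ξ, τ) = exp(-τ)sin(ξ) + exp(-9τ)sin(3ξ) + 3exp(-16τ)sin(4ξ)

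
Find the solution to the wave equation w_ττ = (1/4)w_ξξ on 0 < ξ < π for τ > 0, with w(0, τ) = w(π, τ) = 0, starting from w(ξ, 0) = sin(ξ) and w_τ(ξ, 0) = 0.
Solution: Separating variables: w = Σ [A_n cos(ω_n τ) + B_n sin(ω_n τ)] sin(nξ), ω_n = n/2. From ICs: A_1=1.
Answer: w(ξ, τ) = sin(ξ)cos(τ/2)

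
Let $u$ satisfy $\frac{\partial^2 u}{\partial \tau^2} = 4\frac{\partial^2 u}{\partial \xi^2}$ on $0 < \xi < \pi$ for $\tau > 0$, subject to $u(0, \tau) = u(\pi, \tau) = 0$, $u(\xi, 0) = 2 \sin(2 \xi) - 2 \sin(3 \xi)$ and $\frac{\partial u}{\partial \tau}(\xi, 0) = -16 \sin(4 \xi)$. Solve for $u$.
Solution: Using separation of variables $u = X(\xi)T(\tau)$:
Eigenfunctions: $\sin(n\xi)$, $n = 1, 2, 3, \ldots$
General solution: $u(\xi, \tau) = \sum [A_n \cos(2n \tau) + B_n \sin(2n \tau)] \sin(n\xi)$
From $u(\xi,0) = 2 \sin(2 \xi) - 2 \sin(3 \xi)$: $A_2=2, A_3=-2$. From $u_{\tau}(\xi,0) = -16 \sin(4 \xi)$, using $u_{\tau}(\xi,0) = \sum \omega_n B_n \sin(n\xi)$ with $\omega_n = 2n$: $B_4 = (-16)/8 = -2$.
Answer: $u(\xi, \tau) = -2 \sin(8 \tau) \sin(4 \xi) + 2 \sin(2 \xi) \cos(4 \tau) - 2 \sin(3 \xi) \cos(6 \tau)$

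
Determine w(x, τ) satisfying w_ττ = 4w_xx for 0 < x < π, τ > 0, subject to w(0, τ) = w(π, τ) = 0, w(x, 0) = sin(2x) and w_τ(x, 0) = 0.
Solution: Separating variables: w = Σ [A_n cos(ω_n τ) + B_n sin(ω_n τ)] sin(nx), ω_n = 2n. From ICs: A_2=1.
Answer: w(x, τ) = sin(2x)cos(4τ)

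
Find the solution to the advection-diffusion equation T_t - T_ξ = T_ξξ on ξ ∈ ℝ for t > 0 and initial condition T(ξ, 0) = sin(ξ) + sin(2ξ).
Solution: Moving frame: η = ξ + t, σ = t, T = u(η,σ), so T_t = u_σ + u_η and T_ξξ = u_ηη.
Hence T_t - T_ξ = u_σ and the PDE becomes the heat equation u_σ = u_ηη on η ∈ ℝ.
Initial data: u(η,0) = T(η,0) = sin(η) + sin(2η). Each mode sin(nη) decays as exp(-n²σ) on ℝ, so u(η,σ) = Σ c_n exp(-n²σ) sin(nη) with c_1=1, c_2=1: u(η,σ) = exp(-σ)sin(η) + exp(-4σ)sin(2η).
Substituting back: T(ξ,t) = u(ξ + t, t).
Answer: T(ξ, t) = exp(-t)sin(t + ξ) + exp(-4t)sin(2t + 2ξ)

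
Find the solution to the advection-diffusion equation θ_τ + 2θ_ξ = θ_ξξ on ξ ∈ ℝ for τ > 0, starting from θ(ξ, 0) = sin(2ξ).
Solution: Moving frame: η = ξ - 2τ, σ = τ, θ = u(η,σ), so θ_τ = u_σ - 2u_η and θ_ξξ = u_ηη.
Hence θ_τ + 2θ_ξ = u_σ and the PDE becomes the heat equation u_σ = u_ηη on η ∈ ℝ.
Initial data: u(η,0) = θ(η,0) = sin(2η). Each mode sin(nη) decays as exp(-n²σ) on ℝ, so u(η,σ) = Σ c_n exp(-n²σ) sin(nη) with c_2=1: u(η,σ) = exp(-4σ)sin(2η).
Substituting back: θ(ξ,τ) = u(ξ - 2τ, τ).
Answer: θ(ξ, τ) = exp(-4τ)sin(2ξ - 4τ)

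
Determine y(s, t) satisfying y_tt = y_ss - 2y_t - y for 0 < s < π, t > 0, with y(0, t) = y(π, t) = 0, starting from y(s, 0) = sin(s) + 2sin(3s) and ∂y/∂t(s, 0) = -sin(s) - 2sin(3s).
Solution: Substitute y = exp(-t)u.
Then y_t = exp(-t)(u_t - u), y_tt = exp(-t)(u_tt - 2u_t + u), y_ss = exp(-t)u_ss; substituting and dividing by exp(-t), the lower-order terms cancel: u_tt = u_ss (standard wave equation).
Data for u: u(s,0) = y(s,0) = sin(s) + 2sin(3s); u_t(s,0) = y_t(s,0) + y(s,0) = 0. The boundary conditions carry over: u(0,t) = u(π,t) = 0.
Separating variables: u = Σ [A_n cos(ω_n t) + B_n sin(ω_n t)] sin(ns), ω_n = n. From ICs: A_1=1, A_3=2.
So u(s,t) = sin(s)cos(t) + 2sin(3s)cos(3t), and y(s,t) = exp(-t)u(s,t).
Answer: y(s, t) = exp(-t)sin(s)cos(t) + 2exp(-t)sin(3s)cos(3t)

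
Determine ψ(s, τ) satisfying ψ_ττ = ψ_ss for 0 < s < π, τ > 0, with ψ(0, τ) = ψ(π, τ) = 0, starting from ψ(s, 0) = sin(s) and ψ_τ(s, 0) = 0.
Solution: Using separation of variables ψ = X(s)T(τ):
Eigenfunctions: sin(ns), n = 1, 2, 3, ...
General solution: ψ(s, τ) = Σ [A_n cos(n τ) + B_n sin(n τ)] sin(ns)
From ψ(s,0) = sin(s): A_1=1. From ψ_τ(s,0) = 0: all B_n = 0.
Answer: ψ(s, τ) = sin(s)cos(τ)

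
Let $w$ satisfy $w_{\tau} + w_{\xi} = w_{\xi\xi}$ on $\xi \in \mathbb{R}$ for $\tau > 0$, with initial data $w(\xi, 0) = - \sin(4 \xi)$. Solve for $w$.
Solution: Moving frame: $\eta = \xi - \tau$, $\sigma = \tau$, $w = u(\eta,\sigma)$, so $w_{\tau} = u_{\sigma} - u_{\eta}$ and $w_{\xi\xi} = u_{\eta\eta}$.
Hence $w_{\tau} + w_{\xi} = u_{\sigma}$ and the PDE becomes the heat equation $u_{\sigma} = u_{\eta\eta}$ on $\eta \in \mathbb{R}$.
Initial data: $u(\eta,0) = w(\eta,0) = - \sin(4 \eta)$. Each mode $\sin(n\eta)$ decays as $e^{-n^2\sigma}$ on $\mathbb{R}$, so $u(\eta,\sigma) = \sum c_n e^{-n^2\sigma} \sin(n\eta)$ with $c_4=-1$: $u(\eta,\sigma) = - e^{-16 \sigma} \sin(4 \eta)$.
Substituting back: $w(\xi,\tau) = u(\xi - \tau, \tau)$.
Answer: $w(\xi, \tau) = e^{-16 \tau} \sin(4 \tau - 4 \xi)$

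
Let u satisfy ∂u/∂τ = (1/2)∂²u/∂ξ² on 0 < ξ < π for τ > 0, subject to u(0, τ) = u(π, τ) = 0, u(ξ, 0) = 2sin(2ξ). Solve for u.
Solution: Using separation of variables u = X(ξ)T(τ):
Eigenfunctions: sin(nξ), n = 1, 2, 3, ...
General solution: u(ξ, τ) = Σ c_n sin(nξ) exp(-n² τ/2)
Matching u(ξ,0) = 2sin(2ξ) term by term: c_2=2.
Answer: u(ξ, τ) = 2exp(-2τ)sin(2ξ)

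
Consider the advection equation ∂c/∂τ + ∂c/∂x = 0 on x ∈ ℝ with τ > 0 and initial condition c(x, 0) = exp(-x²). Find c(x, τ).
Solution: By method of characteristics (waves move right with speed 1):
Along characteristics x - τ = const, c is constant, so c(x,τ) = f(x - τ) with f = c(·, 0).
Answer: c(x, τ) = exp(-(x - τ)²)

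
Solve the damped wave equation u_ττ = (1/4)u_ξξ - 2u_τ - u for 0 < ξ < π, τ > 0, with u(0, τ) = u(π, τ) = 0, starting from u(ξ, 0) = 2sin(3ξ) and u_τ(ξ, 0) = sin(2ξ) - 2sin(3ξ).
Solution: Substitute u = exp(-τ)w, i.e. w = exp(τ)u.
By the product rule, u_τ = exp(-τ)(w_τ - w), u_ττ = exp(-τ)(w_ττ - 2w_τ + w), u_ξξ = exp(-τ)w_ξξ.
Substituting into the PDE and dividing by exp(-τ): w_ττ - 2w_τ + w = (1/4)w_ξξ - 2(w_τ - w) - w.
The lower-order terms cancel, leaving the standard wave equation w_ττ = (1/4)w_ξξ.
Initial data for w: w(ξ,0) = u(ξ,0) = 2sin(3ξ); w_τ(ξ,0) = u_τ(ξ,0) + u(ξ,0) = sin(2ξ). The boundary conditions carry over: w(0,τ) = w(π,τ) = 0.
Solve for w:
  Using separation of variables w = X(ξ)T(τ):
  Eigenfunctions: sin(nξ), n = 1, 2, 3, ...
  General solution: w(ξ, τ) = Σ [A_n cos(n τ/2) + B_n sin(n τ/2)] sin(nξ)
  From w(ξ,0) = 2sin(3ξ): A_3=2. From w_τ(ξ,0) = sin(2ξ), using w_τ(ξ,0) = Σ ω_n B_n sin(nξ) with ω_n = n/2: B_2 = 1/1 = 1.
Hence w(ξ,τ) = sin(2ξ)sin(τ) + 2sin(3ξ)cos(3τ/2).
Transform back: u(ξ,τ) = exp(-τ)w(ξ,τ).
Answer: u(ξ, τ) = exp(-τ)sin(2ξ)sin(τ) + 2exp(-τ)sin(3ξ)cos(3τ/2)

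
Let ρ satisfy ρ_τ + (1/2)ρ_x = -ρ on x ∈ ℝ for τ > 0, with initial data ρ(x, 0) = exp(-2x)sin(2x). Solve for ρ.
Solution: Substitute ρ = exp(-2x)u, i.e. u = exp(2x)ρ.
By the product rule, ρ_x = exp(-2x)(u_x - 2u), ρ_τ = exp(-2x)u_τ.
Substituting into the PDE and dividing by exp(-2x): u_τ + (1/2)(u_x - 2u) = -u.
The lower-order terms cancel, leaving the standard advection equation u_τ + (1/2)u_x = 0.
Initial data for u: u(x,0) = exp(2x)ρ(x,0) = sin(2x).
Solve for u:
  By method of characteristics (waves move right with speed 1/2):
  Along characteristics x - (1/2)τ = const, u is constant, so u(x,τ) = f(x - (1/2)τ) with f = u(·, 0).
Hence u(x,τ) = sin(2x - τ).
Transform back: ρ(x,τ) = exp(-2x)u(x,τ).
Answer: ρ(x, τ) = exp(-2x)sin(2x - τ)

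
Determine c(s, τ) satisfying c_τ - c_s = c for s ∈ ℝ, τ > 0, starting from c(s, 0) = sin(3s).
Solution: Substitute c = exp(τ)u, i.e. u = exp(-τ)c.
By the product rule, c_τ = exp(τ)(u_τ + u), c_s = exp(τ)u_s.
Substituting into the PDE and dividing by exp(τ): u_τ + u - u_s = u.
The lower-order terms cancel, leaving the standard advection equation u_τ - u_s = 0.
Initial data for u: u(s,0) = c(s,0) = sin(3s).
Solve for u:
  By method of characteristics (waves move left with speed 1):
  Along characteristics s + τ = const, u is constant, so u(s,τ) = f(s + τ) with f = u(·, 0).
Hence u(s,τ) = sin(3s + 3τ).
Transform back: c(s,τ) = exp(τ)u(s,τ).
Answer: c(s, τ) = exp(τ)sin(3s + 3τ)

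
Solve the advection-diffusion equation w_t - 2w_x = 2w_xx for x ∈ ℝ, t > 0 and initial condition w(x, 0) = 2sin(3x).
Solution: Change to a moving frame: let η = x + 2t, σ = t and write w(x,t) = u(η,σ).
By the chain rule w_t = u_σ + 2u_η, w_x = u_η, w_xx = u_ηη.
Then w_t - 2w_x = u_σ: the advection term cancels and the PDE becomes the heat equation u_σ = 2u_ηη on η ∈ ℝ.
Initial data: u(η,0) = w(η,0) = 2sin(3η).
On η ∈ ℝ each mode satisfies (sin(nη))″ = -n² sin(nη), so exp(-2n²σ) sin(nη) solves the heat equation; by superposition u(η,σ) = Σ c_n exp(-2n²σ) sin(nη).
Reading off the coefficients: c_3=2, so u(η,σ) = 2exp(-18σ)sin(3η).
Substituting back η = x + 2t, σ = t: w(x,t) = u(x + 2t, t).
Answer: w(x, t) = 2exp(-18t)sin(6t + 3x)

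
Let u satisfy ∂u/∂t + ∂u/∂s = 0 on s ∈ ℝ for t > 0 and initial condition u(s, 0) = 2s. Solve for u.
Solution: By method of characteristics (waves move right with speed 1):
Along characteristics s - t = const, u is constant, so u(s,t) = f(s - t) with f = u(·, 0).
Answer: u(s, t) = 2s - 2t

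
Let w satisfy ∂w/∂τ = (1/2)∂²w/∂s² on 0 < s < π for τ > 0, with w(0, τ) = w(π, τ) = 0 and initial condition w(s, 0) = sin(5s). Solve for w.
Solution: Separating variables: w = Σ c_n exp(-n²τ/2) sin(ns). From w(s,0) = sin(5s): c_5=1.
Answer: w(s, τ) = exp(-25τ/2)sin(5s)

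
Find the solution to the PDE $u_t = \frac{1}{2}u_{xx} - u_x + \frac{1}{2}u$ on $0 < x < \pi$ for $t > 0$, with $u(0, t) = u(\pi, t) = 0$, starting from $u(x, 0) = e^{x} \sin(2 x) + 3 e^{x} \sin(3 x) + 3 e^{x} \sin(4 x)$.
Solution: Substitute $u = e^{x}w$, i.e. $w = e^{-x}u$.
By the product rule, $u_x = e^{x}(w_x + w)$, $u_{xx} = e^{x}(w_{xx} + 2w_x + w)$, $u_t = e^{x}w_t$.
Substituting into the PDE and dividing by $e^{x}$: $w_t = \frac{1}{2}(w_{xx} + 2w_x + w) - (w_x + w) + \frac{1}{2}w$.
The lower-order terms cancel, leaving the standard heat equation $w_t = \frac{1}{2}w_{xx}$.
Initial data for $w$: $w(x,0) = e^{-x}u(x,0) = \sin(2 x) + 3 \sin(3 x) + 3 \sin(4 x)$. The boundary conditions carry over: $w(0,t) = w(\pi,t) = 0$.
Solve for $w$:
  Using separation of variables $w = X(x)T(t)$:
  Eigenfunctions: $\sin(nx)$, $n = 1, 2, 3, \ldots$
  General solution: $w(x, t) = \sum c_n \sin(nx) e^{-n^2 t/2}$
  Matching $w(x,0) = \sin(2 x) + 3 \sin(3 x) + 3 \sin(4 x)$ term by term: $c_2=1, c_3=3, c_4=3$.
Hence $w(x,t) = e^{-2 t} \sin(2 x) + 3 e^{-8 t} \sin(4 x) + 3 e^{-9 t/2} \sin(3 x)$.
Transform back: $u(x,t) = e^{x}w(x,t)$.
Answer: $u(x, t) = e^{-2 t} e^{x} \sin(2 x) + 3 e^{-8 t} e^{x} \sin(4 x) + 3 e^{-9 t/2} e^{x} \sin(3 x)$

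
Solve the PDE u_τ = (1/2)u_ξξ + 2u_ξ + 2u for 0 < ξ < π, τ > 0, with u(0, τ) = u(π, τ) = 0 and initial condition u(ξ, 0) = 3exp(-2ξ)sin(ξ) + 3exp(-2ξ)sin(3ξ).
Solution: Substitute u = exp(-2ξ)w.
Then u_ξ = exp(-2ξ)(w_ξ - 2w), u_ξξ = exp(-2ξ)(w_ξξ - 4w_ξ + 4w), u_τ = exp(-2ξ)w_τ; substituting and dividing by exp(-2ξ), the lower-order terms cancel: w_τ = (1/2)w_ξξ (standard heat equation).
Data for w: w(ξ,0) = exp(2ξ)u(ξ,0) = 3sin(ξ) + 3sin(3ξ). The boundary conditions carry over: w(0,τ) = w(π,τ) = 0.
Separating variables: w = Σ c_n exp(-n²τ/2) sin(nξ). From w(ξ,0) = 3sin(ξ) + 3sin(3ξ): c_1=3, c_3=3.
So w(ξ,τ) = 3exp(-τ/2)sin(ξ) + 3exp(-9τ/2)sin(3ξ), and u(ξ,τ) = exp(-2ξ)w(ξ,τ).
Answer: u(ξ, τ) = 3exp(-2ξ)exp(-τ/2)sin(ξ) + 3exp(-2ξ)exp(-9τ/2)sin(3ξ)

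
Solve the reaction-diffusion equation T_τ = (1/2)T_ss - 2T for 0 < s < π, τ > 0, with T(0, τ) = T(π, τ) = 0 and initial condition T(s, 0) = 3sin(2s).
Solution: Substitute T = exp(-2τ)u.
Then T_τ = exp(-2τ)(u_τ - 2u), T_ss = exp(-2τ)u_ss; substituting and dividing by exp(-2τ), the lower-order terms cancel: u_τ = (1/2)u_ss (standard heat equation).
Data for u: u(s,0) = T(s,0) = 3sin(2s). The boundary conditions carry over: u(0,τ) = u(π,τ) = 0.
Separating variables: u = Σ c_n exp(-n²τ/2) sin(ns). From u(s,0) = 3sin(2s): c_2=3.
So u(s,τ) = 3exp(-2τ)sin(2s), and T(s,τ) = exp(-2τ)u(s,τ).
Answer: T(s, τ) = 3exp(-4τ)sin(2s)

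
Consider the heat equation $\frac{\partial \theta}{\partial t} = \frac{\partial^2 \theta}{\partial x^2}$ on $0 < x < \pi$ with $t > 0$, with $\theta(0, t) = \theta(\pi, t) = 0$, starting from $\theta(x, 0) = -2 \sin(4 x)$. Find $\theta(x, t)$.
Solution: Using separation of variables $\theta = X(x)G(t)$:
Eigenfunctions: $\sin(nx)$, $n = 1, 2, 3, \ldots$
General solution: $\theta(x, t) = \sum c_n \sin(nx) e^{-n^2 t}$
Matching $\theta(x,0) = -2 \sin(4 x)$ term by term: $c_4=-2$.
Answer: $\theta(x, t) = -2 e^{-16 t} \sin(4 x)$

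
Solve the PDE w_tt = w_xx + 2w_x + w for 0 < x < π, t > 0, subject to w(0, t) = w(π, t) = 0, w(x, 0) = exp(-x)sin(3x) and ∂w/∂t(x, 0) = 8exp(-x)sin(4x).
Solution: Substitute w = exp(-x)u, i.e. u = exp(x)w.
By the product rule, w_x = exp(-x)(u_x - u), w_xx = exp(-x)(u_xx - 2u_x + u), w_tt = exp(-x)u_tt.
Substituting into the PDE and dividing by exp(-x): u_tt = (u_xx - 2u_x + u) + 2(u_x - u) + u.
The lower-order terms cancel, leaving the standard wave equation u_tt = u_xx.
Initial data for u: u(x,0) = exp(x)w(x,0) = sin(3x); u_t(x,0) = exp(x)w_t(x,0) = 8sin(4x). The boundary conditions carry over: u(0,t) = u(π,t) = 0.
Solve for u:
  Using separation of variables u = X(x)T(t):
  Eigenfunctions: sin(nx), n = 1, 2, 3, ...
  General solution: u(x, t) = Σ [A_n cos(n t) + B_n sin(n t)] sin(nx)
  From u(x,0) = sin(3x): A_3=1. From u_t(x,0) = 8sin(4x), using u_t(x,0) = Σ ω_n B_n sin(nx) with ω_n = n: B_4 = 8/4 = 2.
Hence u(x,t) = 2sin(4t)sin(4x) + sin(3x)cos(3t).
Transform back: w(x,t) = exp(-x)u(x,t).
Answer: w(x, t) = 2exp(-x)sin(4t)sin(4x) + exp(-x)sin(3x)cos(3t)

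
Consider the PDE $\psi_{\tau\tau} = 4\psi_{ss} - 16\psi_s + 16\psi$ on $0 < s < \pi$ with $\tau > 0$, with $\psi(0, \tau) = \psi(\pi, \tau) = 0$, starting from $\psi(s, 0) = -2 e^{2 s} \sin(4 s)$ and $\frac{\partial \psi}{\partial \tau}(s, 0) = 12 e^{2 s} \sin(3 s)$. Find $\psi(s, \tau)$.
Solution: Substitute $\psi = e^{2s}u$, i.e. $u = e^{-2s}\psi$.
By the product rule, $\psi_s = e^{2s}(u_s + 2u)$, $\psi_{ss} = e^{2s}(u_{ss} + 4u_s + 4u)$, $\psi_{\tau\tau} = e^{2s}u_{\tau\tau}$.
Substituting into the PDE and dividing by $e^{2s}$: $u_{\tau\tau} = 4(u_{ss} + 4u_s + 4u) - 16(u_s + 2u) + 16u$.
The lower-order terms cancel, leaving the standard wave equation $u_{\tau\tau} = 4u_{ss}$.
Initial data for $u$: $u(s,0) = e^{-2s}\psi(s,0) = -2 \sin(4 s)$; $u_{\tau}(s,0) = e^{-2s}\psi_{\tau}(s,0) = 12 \sin(3 s)$. The boundary conditions carry over: $u(0,\tau) = u(\pi,\tau) = 0$.
Solve for $u$:
  Using separation of variables $u = X(s)T(\tau)$:
  Eigenfunctions: $\sin(ns)$, $n = 1, 2, 3, \ldots$
  General solution: $u(s, \tau) = \sum [A_n \cos(2n \tau) + B_n \sin(2n \tau)] \sin(ns)$
  From $u(s,0) = -2 \sin(4 s)$: $A_4=-2$. From $u_{\tau}(s,0) = 12 \sin(3 s)$, using $u_{\tau}(s,0) = \sum \omega_n B_n \sin(ns)$ with $\omega_n = 2n$: $B_3 = 12/6 = 2$.
Hence $u(s,\tau) = 2 \sin(3 s) \sin(6 \tau) - 2 \sin(4 s) \cos(8 \tau)$.
Transform back: $\psi(s,\tau) = e^{2s}u(s,\tau)$.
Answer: $\psi(s, \tau) = 2 e^{2 s} \sin(6 \tau) \sin(3 s) - 2 e^{2 s} \sin(4 s) \cos(8 \tau)$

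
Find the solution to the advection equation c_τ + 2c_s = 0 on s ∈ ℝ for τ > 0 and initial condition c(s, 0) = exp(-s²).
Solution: By method of characteristics (waves move right with speed 2):
Along characteristics s - 2τ = const, c is constant, so c(s,τ) = f(s - 2τ) with f = c(·, 0).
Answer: c(s, τ) = exp(-(s - 2τ)²)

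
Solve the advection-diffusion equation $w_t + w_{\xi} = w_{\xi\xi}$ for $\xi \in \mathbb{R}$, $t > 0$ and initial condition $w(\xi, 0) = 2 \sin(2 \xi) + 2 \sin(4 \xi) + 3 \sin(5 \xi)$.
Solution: Change to a moving frame: let $\eta = \xi - t$, $\sigma = t$ and write $w(\xi,t) = u(\eta,\sigma)$.
By the chain rule $w_t = u_{\sigma} - u_{\eta}$, $w_{\xi} = u_{\eta}$, $w_{\xi\xi} = u_{\eta\eta}$.
Then $w_t + w_{\xi} = u_{\sigma}$: the advection term cancels and the PDE becomes the heat equation $u_{\sigma} = u_{\eta\eta}$ on $\eta \in \mathbb{R}$.
Initial data: $u(\eta,0) = w(\eta,0) = 2 \sin(2 \eta) + 2 \sin(4 \eta) + 3 \sin(5 \eta)$.
On $\eta \in \mathbb{R}$ each mode satisfies $(\sin(n\eta))'' = -n^2 \sin(n\eta)$, so $e^{-n^2\sigma} \sin(n\eta)$ solves the heat equation; by superposition $u(\eta,\sigma) = \sum c_n e^{-n^2\sigma} \sin(n\eta)$.
Reading off the coefficients: $c_2=2, c_4=2, c_5=3$, so $u(\eta,\sigma) = 2 e^{-4 \sigma} \sin(2 \eta) + 2 e^{-16 \sigma} \sin(4 \eta) + 3 e^{-25 \sigma} \sin(5 \eta)$.
Substituting back $\eta = \xi - t$, $\sigma = t$: $w(\xi,t) = u(\xi - t, t)$.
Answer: $w(\xi, t) = 2 e^{-4 t} \sin(2 \xi - 2 t) + 2 e^{-16 t} \sin(4 \xi - 4 t) + 3 e^{-25 t} \sin(5 \xi - 5 t)$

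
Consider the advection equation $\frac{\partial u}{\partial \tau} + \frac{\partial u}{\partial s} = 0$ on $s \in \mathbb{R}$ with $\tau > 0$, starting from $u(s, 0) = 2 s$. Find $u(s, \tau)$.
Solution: By method of characteristics (waves move right with speed 1):
Along characteristics $s - \tau =$ const, $u$ is constant, so $u(s,\tau) = f(s - \tau)$ with $f = u( \cdot , 0)$.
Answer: $u(s, \tau) = -2 \tau + 2 s$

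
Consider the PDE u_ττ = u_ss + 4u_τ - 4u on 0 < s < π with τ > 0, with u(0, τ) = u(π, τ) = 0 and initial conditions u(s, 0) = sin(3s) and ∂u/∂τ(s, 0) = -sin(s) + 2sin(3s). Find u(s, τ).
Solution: Substitute u = exp(2τ)w, i.e. w = exp(-2τ)u.
By the product rule, u_τ = exp(2τ)(w_τ + 2w), u_ττ = exp(2τ)(w_ττ + 4w_τ + 4w), u_ss = exp(2τ)w_ss.
Substituting into the PDE and dividing by exp(2τ): w_ττ + 4w_τ + 4w = w_ss + 4(w_τ + 2w) - 4w.
The lower-order terms cancel, leaving the standard wave equation w_ττ = w_ss.
Initial data for w: w(s,0) = u(s,0) = sin(3s); w_τ(s,0) = u_τ(s,0) - 2u(s,0) = -sin(s). The boundary conditions carry over: w(0,τ) = w(π,τ) = 0.
Solve for w:
  Using separation of variables w = X(s)T(τ):
  Eigenfunctions: sin(ns), n = 1, 2, 3, ...
  General solution: w(s, τ) = Σ [A_n cos(n τ) + B_n sin(n τ)] sin(ns)
  From w(s,0) = sin(3s): A_3=1. From w_τ(s,0) = -sin(s), using w_τ(s,0) = Σ ω_n B_n sin(ns) with ω_n = n: B_1 = (-1)/1 = -1.
Hence w(s,τ) = -sin(s)sin(τ) + sin(3s)cos(3τ).
Transform back: u(s,τ) = exp(2τ)w(s,τ).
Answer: u(s, τ) = -exp(2τ)sin(s)sin(τ) + exp(2τ)sin(3s)cos(3τ)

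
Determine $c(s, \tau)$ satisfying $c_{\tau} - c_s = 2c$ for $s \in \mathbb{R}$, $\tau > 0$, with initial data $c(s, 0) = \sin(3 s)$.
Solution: Substitute $c = e^{2\tau}u$.
Then $c_{\tau} = e^{2\tau}(u_{\tau} + 2u)$, $c_s = e^{2\tau}u_s$; substituting and dividing by $e^{2\tau}$, the lower-order terms cancel: $u_{\tau} - u_s = 0$ (standard advection equation).
Data for $u$: $u(s,0) = c(s,0) = \sin(3 s)$.
By characteristics ($ds/d\tau = -1$), $u(s,\tau) = f(s + \tau)$ with $f = u( \cdot , 0)$.
So $u(s,\tau) = \sin(3 s + 3 \tau)$, and $c(s,\tau) = e^{2\tau}u(s,\tau)$.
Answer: $c(s, \tau) = e^{2 \tau} \sin(3 \tau + 3 s)$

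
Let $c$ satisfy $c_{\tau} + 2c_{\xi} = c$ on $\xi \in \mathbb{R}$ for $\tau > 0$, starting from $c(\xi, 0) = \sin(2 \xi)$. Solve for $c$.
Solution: Substitute $c = e^{\tau}u$, i.e. $u = e^{-\tau}c$.
By the product rule, $c_{\tau} = e^{\tau}(u_{\tau} + u)$, $c_{\xi} = e^{\tau}u_{\xi}$.
Substituting into the PDE and dividing by $e^{\tau}$: $u_{\tau} + u + 2u_{\xi} = u$.
The lower-order terms cancel, leaving the standard advection equation $u_{\tau} + 2u_{\xi} = 0$.
Initial data for $u$: $u(\xi,0) = c(\xi,0) = \sin(2 \xi)$.
Solve for $u$:
  By method of characteristics (waves move right with speed 2):
  Along characteristics $\xi - 2\tau =$ const, $u$ is constant, so $u(\xi,\tau) = f(\xi - 2\tau)$ with $f = u( \cdot , 0)$.
Hence $u(\xi,\tau) = \sin(2 \xi - 4 \tau)$.
Transform back: $c(\xi,\tau) = e^{\tau}u(\xi,\tau)$.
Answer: $c(\xi, \tau) = - e^{\tau} \sin(4 \tau - 2 \xi)$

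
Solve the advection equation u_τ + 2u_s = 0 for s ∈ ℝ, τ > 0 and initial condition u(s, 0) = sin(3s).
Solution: By method of characteristics (waves move right with speed 2):
Along characteristics s - 2τ = const, u is constant, so u(s,τ) = f(s - 2τ) with f = u(·, 0).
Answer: u(s, τ) = sin(3s - 6τ)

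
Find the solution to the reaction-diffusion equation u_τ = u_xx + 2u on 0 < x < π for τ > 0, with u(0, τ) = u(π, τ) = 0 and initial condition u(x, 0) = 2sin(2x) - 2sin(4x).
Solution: Substitute u = exp(2τ)w.
Then u_τ = exp(2τ)(w_τ + 2w), u_xx = exp(2τ)w_xx; substituting and dividing by exp(2τ), the lower-order terms cancel: w_τ = w_xx (standard heat equation).
Data for w: w(x,0) = u(x,0) = 2sin(2x) - 2sin(4x). The boundary conditions carry over: w(0,τ) = w(π,τ) = 0.
Separating variables: w = Σ c_n exp(-n²τ) sin(nx). From w(x,0) = 2sin(2x) - 2sin(4x): c_2=2, c_4=-2.
So w(x,τ) = 2exp(-4τ)sin(2x) - 2exp(-16τ)sin(4x), and u(x,τ) = exp(2τ)w(x,τ).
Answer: u(x, τ) = 2exp(-2τ)sin(2x) - 2exp(-14τ)sin(4x)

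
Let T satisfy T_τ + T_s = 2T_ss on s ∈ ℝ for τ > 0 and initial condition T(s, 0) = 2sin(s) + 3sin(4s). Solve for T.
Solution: Change to a moving frame: let η = s - τ, σ = τ and write T(s,τ) = u(η,σ).
By the chain rule T_τ = u_σ - u_η, T_s = u_η, T_ss = u_ηη.
Then T_τ + T_s = u_σ: the advection term cancels and the PDE becomes the heat equation u_σ = 2u_ηη on η ∈ ℝ.
Initial data: u(η,0) = T(η,0) = 2sin(η) + 3sin(4η).
On η ∈ ℝ each mode satisfies (sin(nη))″ = -n² sin(nη), so exp(-2n²σ) sin(nη) solves the heat equation; by superposition u(η,σ) = Σ c_n exp(-2n²σ) sin(nη).
Reading off the coefficients: c_1=2, c_4=3, so u(η,σ) = 2exp(-2σ)sin(η) + 3exp(-32σ)sin(4η).
Substituting back η = s - τ, σ = τ: T(s,τ) = u(s - τ, τ).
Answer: T(s, τ) = 2exp(-2τ)sin(s - τ) + 3exp(-32τ)sin(4s - 4τ)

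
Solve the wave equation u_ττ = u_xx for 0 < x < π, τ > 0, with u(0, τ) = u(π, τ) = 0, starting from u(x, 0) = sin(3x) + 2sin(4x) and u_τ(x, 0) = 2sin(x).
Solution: Using separation of variables u = X(x)T(τ):
Eigenfunctions: sin(nx), n = 1, 2, 3, ...
General solution: u(x, τ) = Σ [A_n cos(n τ) + B_n sin(n τ)] sin(nx)
From u(x,0) = sin(3x) + 2sin(4x): A_3=1, A_4=2. From u_τ(x,0) = 2sin(x), using u_τ(x,0) = Σ ω_n B_n sin(nx) with ω_n = n: B_1 = 2/1 = 2.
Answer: u(x, τ) = 2sin(x)sin(τ) + sin(3x)cos(3τ) + 2sin(4x)cos(4τ)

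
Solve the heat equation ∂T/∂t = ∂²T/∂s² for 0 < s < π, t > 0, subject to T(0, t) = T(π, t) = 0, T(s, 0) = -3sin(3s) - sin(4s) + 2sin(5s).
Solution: Using separation of variables T = X(s)G(t):
Eigenfunctions: sin(ns), n = 1, 2, 3, ...
General solution: T(s, t) = Σ c_n sin(ns) exp(-n² t)
Matching T(s,0) = -3sin(3s) - sin(4s) + 2sin(5s) term by term: c_3=-3, c_4=-1, c_5=2.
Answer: T(s, t) = -3exp(-9t)sin(3s) - exp(-16t)sin(4s) + 2exp(-25t)sin(5s)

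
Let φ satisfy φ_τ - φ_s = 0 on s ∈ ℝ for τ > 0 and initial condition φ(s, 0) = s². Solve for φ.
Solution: By method of characteristics (waves move left with speed 1):
Along characteristics s + τ = const, φ is constant, so φ(s,τ) = f(s + τ) with f = φ(·, 0).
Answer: φ(s, τ) = s² + 2sτ + τ²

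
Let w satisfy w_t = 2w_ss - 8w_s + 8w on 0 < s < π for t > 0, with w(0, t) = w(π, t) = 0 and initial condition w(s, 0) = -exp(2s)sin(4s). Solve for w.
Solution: Substitute w = exp(2s)u, i.e. u = exp(-2s)w.
By the product rule, w_s = exp(2s)(u_s + 2u), w_ss = exp(2s)(u_ss + 4u_s + 4u), w_t = exp(2s)u_t.
Substituting into the PDE and dividing by exp(2s): u_t = 2(u_ss + 4u_s + 4u) - 8(u_s + 2u) + 8u.
The lower-order terms cancel, leaving the standard heat equation u_t = 2u_ss.
Initial data for u: u(s,0) = exp(-2s)w(s,0) = -sin(4s). The boundary conditions carry over: u(0,t) = u(π,t) = 0.
Solve for u:
  Using separation of variables u = X(s)T(t):
  Eigenfunctions: sin(ns), n = 1, 2, 3, ...
  General solution: u(s, t) = Σ c_n sin(ns) exp(-2n² t)
  Matching u(s,0) = -sin(4s) term by term: c_4=-1.
Hence u(s,t) = -exp(-32t)sin(4s).
Transform back: w(s,t) = exp(2s)u(s,t).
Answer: w(s, t) = -exp(2s)exp(-32t)sin(4s)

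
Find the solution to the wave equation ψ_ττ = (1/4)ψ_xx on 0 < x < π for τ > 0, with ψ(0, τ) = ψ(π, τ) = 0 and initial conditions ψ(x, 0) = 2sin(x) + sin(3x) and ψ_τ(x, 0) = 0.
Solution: Separating variables: ψ = Σ [A_n cos(ω_n τ) + B_n sin(ω_n τ)] sin(nx), ω_n = n/2. From ICs: A_1=2, A_3=1.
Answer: ψ(x, τ) = 2sin(x)cos(τ/2) + sin(3x)cos(3τ/2)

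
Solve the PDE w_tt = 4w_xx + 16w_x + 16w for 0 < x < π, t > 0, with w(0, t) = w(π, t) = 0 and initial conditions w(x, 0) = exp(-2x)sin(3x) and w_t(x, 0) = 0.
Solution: Substitute w = exp(-2x)u.
Then w_x = exp(-2x)(u_x - 2u), w_xx = exp(-2x)(u_xx - 4u_x + 4u), w_tt = exp(-2x)u_tt; substituting and dividing by exp(-2x), the lower-order terms cancel: u_tt = 4u_xx (standard wave equation).
Data for u: u(x,0) = exp(2x)w(x,0) = sin(3x); u_t(x,0) = exp(2x)w_t(x,0) = 0. The boundary conditions carry over: u(0,t) = u(π,t) = 0.
Separating variables: u = Σ [A_n cos(ω_n t) + B_n sin(ω_n t)] sin(nx), ω_n = 2n. From ICs: A_3=1.
So u(x,t) = sin(3x)cos(6t), and w(x,t) = exp(-2x)u(x,t).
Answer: w(x, t) = exp(-2x)sin(3x)cos(6t)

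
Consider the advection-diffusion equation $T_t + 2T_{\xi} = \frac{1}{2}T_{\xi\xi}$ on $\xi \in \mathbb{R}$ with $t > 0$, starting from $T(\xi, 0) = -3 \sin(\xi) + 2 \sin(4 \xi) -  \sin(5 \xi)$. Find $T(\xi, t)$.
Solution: Moving frame: $\eta = \xi - 2t$, $\sigma = t$, $T = u(\eta,\sigma)$, so $T_t = u_{\sigma} - 2u_{\eta}$ and $T_{\xi\xi} = u_{\eta\eta}$.
Hence $T_t + 2T_{\xi} = u_{\sigma}$ and the PDE becomes the heat equation $u_{\sigma} = \frac{1}{2}u_{\eta\eta}$ on $\eta \in \mathbb{R}$.
Initial data: $u(\eta,0) = T(\eta,0) = -3 \sin(\eta) + 2 \sin(4 \eta) - \sin(5 \eta)$. Each mode $\sin(n\eta)$ decays as $e^{-n^2\sigma/2}$ on $\mathbb{R}$, so $u(\eta,\sigma) = \sum c_n e^{-n^2\sigma/2} \sin(n\eta)$ with $c_1=-3, c_4=2, c_5=-1$: $u(\eta,\sigma) = 2 e^{-8 \sigma} \sin(4 \eta) - 3 e^{-\sigma/2} \sin(\eta) - e^{-25 \sigma/2} \sin(5 \eta)$.
Substituting back: $T(\xi,t) = u(\xi - 2t, t)$.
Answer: $T(\xi, t) = 2 e^{-8 t} \sin(4 \xi - 8 t) - 3 e^{-t/2} \sin(\xi - 2 t) -  e^{-25 t/2} \sin(5 \xi - 10 t)$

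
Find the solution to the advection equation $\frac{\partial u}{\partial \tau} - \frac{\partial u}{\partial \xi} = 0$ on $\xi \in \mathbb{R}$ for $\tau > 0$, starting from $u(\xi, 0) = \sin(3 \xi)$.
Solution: By characteristics ($d\xi/d\tau = -1$), $u(\xi,\tau) = f(\xi + \tau)$ with $f = u( \cdot , 0)$.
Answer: $u(\xi, \tau) = \sin(3 \tau + 3 \xi)$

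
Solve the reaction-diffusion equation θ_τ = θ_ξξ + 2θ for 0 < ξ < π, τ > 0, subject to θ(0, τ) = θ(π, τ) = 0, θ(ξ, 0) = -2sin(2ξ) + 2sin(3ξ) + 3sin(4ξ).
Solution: Substitute θ = exp(2τ)u.
Then θ_τ = exp(2τ)(u_τ + 2u), θ_ξξ = exp(2τ)u_ξξ; substituting and dividing by exp(2τ), the lower-order terms cancel: u_τ = u_ξξ (standard heat equation).
Data for u: u(ξ,0) = θ(ξ,0) = -2sin(2ξ) + 2sin(3ξ) + 3sin(4ξ). The boundary conditions carry over: u(0,τ) = u(π,τ) = 0.
Separating variables: u = Σ c_n exp(-n²τ) sin(nξ). From u(ξ,0) = -2sin(2ξ) + 2sin(3ξ) + 3sin(4ξ): c_2=-2, c_3=2, c_4=3.
So u(ξ,τ) = -2exp(-4τ)sin(2ξ) + 2exp(-9τ)sin(3ξ) + 3exp(-16τ)sin(4ξ), and θ(ξ,τ) = exp(2τ)u(ξ,τ).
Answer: θ(ξ, τ) = -2exp(-2τ)sin(2ξ) + 2exp(-7τ)sin(3ξ) + 3exp(-14τ)sin(4ξ)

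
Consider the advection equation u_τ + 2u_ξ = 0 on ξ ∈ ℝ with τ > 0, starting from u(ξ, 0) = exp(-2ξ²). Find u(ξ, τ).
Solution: By method of characteristics (waves move right with speed 2):
Along characteristics ξ - 2τ = const, u is constant, so u(ξ,τ) = f(ξ - 2τ) with f = u(·, 0).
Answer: u(ξ, τ) = exp(-2(ξ - 2τ)²)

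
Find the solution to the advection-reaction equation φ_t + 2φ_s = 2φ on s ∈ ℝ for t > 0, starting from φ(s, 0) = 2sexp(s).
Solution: Substitute φ = exp(s)u.
Then φ_s = exp(s)(u_s + u), φ_t = exp(s)u_t; substituting and dividing by exp(s), the lower-order terms cancel: u_t + 2u_s = 0 (standard advection equation).
Data for u: u(s,0) = exp(-s)φ(s,0) = 2s.
By characteristics (ds/dt = 2), u(s,t) = f(s - 2t) with f = u(·, 0).
So u(s,t) = 2s - 4t, and φ(s,t) = exp(s)u(s,t).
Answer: φ(s, t) = 2sexp(s) - 4texp(s)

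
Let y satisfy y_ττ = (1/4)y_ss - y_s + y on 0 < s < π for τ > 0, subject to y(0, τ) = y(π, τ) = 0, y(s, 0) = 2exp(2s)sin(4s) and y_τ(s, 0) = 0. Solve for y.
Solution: Substitute y = exp(2s)u, i.e. u = exp(-2s)y.
By the product rule, y_s = exp(2s)(u_s + 2u), y_ss = exp(2s)(u_ss + 4u_s + 4u), y_ττ = exp(2s)u_ττ.
Substituting into the PDE and dividing by exp(2s): u_ττ = (1/4)(u_ss + 4u_s + 4u) - (u_s + 2u) + u.
The lower-order terms cancel, leaving the standard wave equation u_ττ = (1/4)u_ss.
Initial data for u: u(s,0) = exp(-2s)y(s,0) = 2sin(4s); u_τ(s,0) = exp(-2s)y_τ(s,0) = 0. The boundary conditions carry over: u(0,τ) = u(π,τ) = 0.
Solve for u:
  Using separation of variables u = X(s)T(τ):
  Eigenfunctions: sin(ns), n = 1, 2, 3, ...
  General solution: u(s, τ) = Σ [A_n cos(n τ/2) + B_n sin(n τ/2)] sin(ns)
  From u(s,0) = 2sin(4s): A_4=2. From u_τ(s,0) = 0: all B_n = 0.
Hence u(s,τ) = 2sin(4s)cos(2τ).
Transform back: y(s,τ) = exp(2s)u(s,τ).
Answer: y(s, τ) = 2exp(2s)sin(4s)cos(2τ)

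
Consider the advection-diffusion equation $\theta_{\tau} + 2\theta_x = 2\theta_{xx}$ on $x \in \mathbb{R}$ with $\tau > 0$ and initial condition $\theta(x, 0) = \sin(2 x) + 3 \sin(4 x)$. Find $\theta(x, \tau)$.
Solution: Moving frame: $\eta = x - 2\tau$, $\sigma = \tau$, $\theta = u(\eta,\sigma)$, so $\theta_{\tau} = u_{\sigma} - 2u_{\eta}$ and $\theta_{xx} = u_{\eta\eta}$.
Hence $\theta_{\tau} + 2\theta_x = u_{\sigma}$ and the PDE becomes the heat equation $u_{\sigma} = 2u_{\eta\eta}$ on $\eta \in \mathbb{R}$.
Initial data: $u(\eta,0) = \theta(\eta,0) = \sin(2 \eta) + 3 \sin(4 \eta)$. Each mode $\sin(n\eta)$ decays as $e^{-2n^2\sigma}$ on $\mathbb{R}$, so $u(\eta,\sigma) = \sum c_n e^{-2n^2\sigma} \sin(n\eta)$ with $c_2=1, c_4=3$: $u(\eta,\sigma) = e^{-8 \sigma} \sin(2 \eta) + 3 e^{-32 \sigma} \sin(4 \eta)$.
Substituting back: $\theta(x,\tau) = u(x - 2\tau, \tau)$.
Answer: $\theta(x, \tau) = - e^{-8 \tau} \sin(4 \tau - 2 x) - 3 e^{-32 \tau} \sin(8 \tau - 4 x)$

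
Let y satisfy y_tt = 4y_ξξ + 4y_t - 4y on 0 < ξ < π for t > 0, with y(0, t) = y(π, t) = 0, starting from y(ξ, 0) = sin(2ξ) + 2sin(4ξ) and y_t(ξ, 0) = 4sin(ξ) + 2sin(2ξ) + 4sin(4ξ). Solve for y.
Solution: Substitute y = exp(2t)u, i.e. u = exp(-2t)y.
By the product rule, y_t = exp(2t)(u_t + 2u), y_tt = exp(2t)(u_tt + 4u_t + 4u), y_ξξ = exp(2t)u_ξξ.
Substituting into the PDE and dividing by exp(2t): u_tt + 4u_t + 4u = 4u_ξξ + 4(u_t + 2u) - 4u.
The lower-order terms cancel, leaving the standard wave equation u_tt = 4u_ξξ.
Initial data for u: u(ξ,0) = y(ξ,0) = sin(2ξ) + 2sin(4ξ); u_t(ξ,0) = y_t(ξ,0) - 2y(ξ,0) = 4sin(ξ). The boundary conditions carry over: u(0,t) = u(π,t) = 0.
Solve for u:
  Using separation of variables u = X(ξ)T(t):
  Eigenfunctions: sin(nξ), n = 1, 2, 3, ...
  General solution: u(ξ, t) = Σ [A_n cos(2n t) + B_n sin(2n t)] sin(nξ)
  From u(ξ,0) = sin(2ξ) + 2sin(4ξ): A_2=1, A_4=2. From u_t(ξ,0) = 4sin(ξ), using u_t(ξ,0) = Σ ω_n B_n sin(nξ) with ω_n = 2n: B_1 = 4/2 = 2.
Hence u(ξ,t) = 2sin(2t)sin(ξ) + sin(2ξ)cos(4t) + 2sin(4ξ)cos(8t).
Transform back: y(ξ,t) = exp(2t)u(ξ,t).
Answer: y(ξ, t) = 2exp(2t)sin(2t)sin(ξ) + exp(2t)sin(2ξ)cos(4t) + 2exp(2t)sin(4ξ)cos(8t)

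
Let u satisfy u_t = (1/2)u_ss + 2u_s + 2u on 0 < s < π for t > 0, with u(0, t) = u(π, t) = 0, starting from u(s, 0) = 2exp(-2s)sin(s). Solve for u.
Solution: Substitute u = exp(-2s)w.
Then u_s = exp(-2s)(w_s - 2w), u_ss = exp(-2s)(w_ss - 4w_s + 4w), u_t = exp(-2s)w_t; substituting and dividing by exp(-2s), the lower-order terms cancel: w_t = (1/2)w_ss (standard heat equation).
Data for w: w(s,0) = exp(2s)u(s,0) = 2sin(s). The boundary conditions carry over: w(0,t) = w(π,t) = 0.
Separating variables: w = Σ c_n exp(-n²t/2) sin(ns). From w(s,0) = 2sin(s): c_1=2.
So w(s,t) = 2exp(-t/2)sin(s), and u(s,t) = exp(-2s)w(s,t).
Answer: u(s, t) = 2exp(-2s)exp(-t/2)sin(s)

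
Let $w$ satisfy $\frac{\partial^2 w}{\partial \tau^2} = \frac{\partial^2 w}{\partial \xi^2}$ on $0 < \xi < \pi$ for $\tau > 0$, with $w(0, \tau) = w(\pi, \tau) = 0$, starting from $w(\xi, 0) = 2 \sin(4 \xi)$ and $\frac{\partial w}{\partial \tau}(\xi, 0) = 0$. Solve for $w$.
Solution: Separating variables: $w = \sum [A_n \cos(\omega_n \tau) + B_n \sin(\omega_n \tau)] \sin(n\xi)$, $\omega_n = n$. From ICs: $A_4=2$.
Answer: $w(\xi, \tau) = 2 \sin(4 \xi) \cos(4 \tau)$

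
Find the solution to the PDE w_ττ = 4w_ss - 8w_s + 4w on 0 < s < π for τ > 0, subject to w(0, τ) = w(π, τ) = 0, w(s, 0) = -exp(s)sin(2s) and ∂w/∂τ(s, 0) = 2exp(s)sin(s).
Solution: Substitute w = exp(s)u.
Then w_s = exp(s)(u_s + u), w_ss = exp(s)(u_ss + 2u_s + u), w_ττ = exp(s)u_ττ; substituting and dividing by exp(s), the lower-order terms cancel: u_ττ = 4u_ss (standard wave equation).
Data for u: u(s,0) = exp(-s)w(s,0) = -sin(2s); u_τ(s,0) = exp(-s)w_τ(s,0) = 2sin(s). The boundary conditions carry over: u(0,τ) = u(π,τ) = 0.
Separating variables: u = Σ [A_n cos(ω_n τ) + B_n sin(ω_n τ)] sin(ns), ω_n = 2n. From ICs (B_n = velocity coefficient / ω_n): A_2=-1, B_1=1.
So u(s,τ) = sin(s)sin(2τ) - sin(2s)cos(4τ), and w(s,τ) = exp(s)u(s,τ).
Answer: w(s, τ) = exp(s)sin(s)sin(2τ) - exp(s)sin(2s)cos(4τ)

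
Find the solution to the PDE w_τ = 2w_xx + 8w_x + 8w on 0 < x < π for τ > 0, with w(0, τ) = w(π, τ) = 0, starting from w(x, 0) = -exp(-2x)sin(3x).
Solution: Substitute w = exp(-2x)u, i.e. u = exp(2x)w.
By the product rule, w_x = exp(-2x)(u_x - 2u), w_xx = exp(-2x)(u_xx - 4u_x + 4u), w_τ = exp(-2x)u_τ.
Substituting into the PDE and dividing by exp(-2x): u_τ = 2(u_xx - 4u_x + 4u) + 8(u_x - 2u) + 8u.
The lower-order terms cancel, leaving the standard heat equation u_τ = 2u_xx.
Initial data for u: u(x,0) = exp(2x)w(x,0) = -sin(3x). The boundary conditions carry over: u(0,τ) = u(π,τ) = 0.
Solve for u:
  Using separation of variables u = X(x)T(τ):
  Eigenfunctions: sin(nx), n = 1, 2, 3, ...
  General solution: u(x, τ) = Σ c_n sin(nx) exp(-2n² τ)
  Matching u(x,0) = -sin(3x) term by term: c_3=-1.
Hence u(x,τ) = -exp(-18τ)sin(3x).
Transform back: w(x,τ) = exp(-2x)u(x,τ).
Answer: w(x, τ) = -exp(-2x)exp(-18τ)sin(3x)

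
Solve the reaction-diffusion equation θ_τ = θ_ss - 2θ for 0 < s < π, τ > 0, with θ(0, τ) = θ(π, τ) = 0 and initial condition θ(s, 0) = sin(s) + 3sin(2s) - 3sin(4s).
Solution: Substitute θ = exp(-2τ)u.
Then θ_τ = exp(-2τ)(u_τ - 2u), θ_ss = exp(-2τ)u_ss; substituting and dividing by exp(-2τ), the lower-order terms cancel: u_τ = u_ss (standard heat equation).
Data for u: u(s,0) = θ(s,0) = sin(s) + 3sin(2s) - 3sin(4s). The boundary conditions carry over: u(0,τ) = u(π,τ) = 0.
Separating variables: u = Σ c_n exp(-n²τ) sin(ns). From u(s,0) = sin(s) + 3sin(2s) - 3sin(4s): c_1=1, c_2=3, c_4=-3.
So u(s,τ) = exp(-τ)sin(s) + 3exp(-4τ)sin(2s) - 3exp(-16τ)sin(4s), and θ(s,τ) = exp(-2τ)u(s,τ).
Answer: θ(s, τ) = exp(-3τ)sin(s) + 3exp(-6τ)sin(2s) - 3exp(-18τ)sin(4s)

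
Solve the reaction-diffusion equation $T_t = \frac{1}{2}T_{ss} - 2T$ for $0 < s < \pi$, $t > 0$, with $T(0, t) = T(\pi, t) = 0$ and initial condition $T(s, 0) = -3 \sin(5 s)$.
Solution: Substitute $T = e^{-2t}u$, i.e. $u = e^{2t}T$.
By the product rule, $T_t = e^{-2t}(u_t - 2u)$, $T_{ss} = e^{-2t}u_{ss}$.
Substituting into the PDE and dividing by $e^{-2t}$: $u_t - 2u = \frac{1}{2}u_{ss} - 2u$.
The lower-order terms cancel, leaving the standard heat equation $u_t = \frac{1}{2}u_{ss}$.
Initial data for $u$: $u(s,0) = T(s,0) = -3 \sin(5 s)$. The boundary conditions carry over: $u(0,t) = u(\pi,t) = 0$.
Solve for $u$:
  Using separation of variables $u = X(s)G(t)$:
  Eigenfunctions: $\sin(ns)$, $n = 1, 2, 3, \ldots$
  General solution: $u(s, t) = \sum c_n \sin(ns) e^{-n^2 t/2}$
  Matching $u(s,0) = -3 \sin(5 s)$ term by term: $c_5=-3$.
Hence $u(s,t) = -3 e^{-25 t/2} \sin(5 s)$.
Transform back: $T(s,t) = e^{-2t}u(s,t)$.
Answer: $T(s, t) = -3 e^{-29 t/2} \sin(5 s)$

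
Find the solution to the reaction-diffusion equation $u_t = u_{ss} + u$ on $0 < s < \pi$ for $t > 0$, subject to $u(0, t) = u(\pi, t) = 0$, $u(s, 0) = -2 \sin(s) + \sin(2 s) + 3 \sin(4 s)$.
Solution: Substitute $u = e^{t}w$, i.e. $w = e^{-t}u$.
By the product rule, $u_t = e^{t}(w_t + w)$, $u_{ss} = e^{t}w_{ss}$.
Substituting into the PDE and dividing by $e^{t}$: $w_t + w = w_{ss} + w$.
The lower-order terms cancel, leaving the standard heat equation $w_t = w_{ss}$.
Initial data for $w$: $w(s,0) = u(s,0) = -2 \sin(s) + \sin(2 s) + 3 \sin(4 s)$. The boundary conditions carry over: $w(0,t) = w(\pi,t) = 0$.
Solve for $w$:
  Using separation of variables $w = X(s)T(t)$:
  Eigenfunctions: $\sin(ns)$, $n = 1, 2, 3, \ldots$
  General solution: $w(s, t) = \sum c_n \sin(ns) e^{-n^2 t}$
  Matching $w(s,0) = -2 \sin(s) + \sin(2 s) + 3 \sin(4 s)$ term by term: $c_1=-2, c_2=1, c_4=3$.
Hence $w(s,t) = -2 e^{-t} \sin(s) + e^{-4 t} \sin(2 s) + 3 e^{-16 t} \sin(4 s)$.
Transform back: $u(s,t) = e^{t}w(s,t)$.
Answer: $u(s, t) = -2 \sin(s) + e^{-3 t} \sin(2 s) + 3 e^{-15 t} \sin(4 s)$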